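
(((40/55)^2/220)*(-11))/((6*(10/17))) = -68/9075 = -0.01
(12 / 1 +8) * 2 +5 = 45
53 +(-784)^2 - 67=614642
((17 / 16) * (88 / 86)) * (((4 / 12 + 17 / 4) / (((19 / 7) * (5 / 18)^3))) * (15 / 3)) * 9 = 31490613 / 8170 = 3854.42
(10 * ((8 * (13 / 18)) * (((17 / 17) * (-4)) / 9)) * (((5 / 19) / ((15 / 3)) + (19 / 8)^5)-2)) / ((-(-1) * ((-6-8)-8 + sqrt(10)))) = 2979175225 * sqrt(10) / 746993664 + 32770927475 / 373496832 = 100.35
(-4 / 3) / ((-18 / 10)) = 20 / 27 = 0.74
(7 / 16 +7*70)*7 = 54929 / 16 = 3433.06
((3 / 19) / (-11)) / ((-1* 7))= 3 / 1463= 0.00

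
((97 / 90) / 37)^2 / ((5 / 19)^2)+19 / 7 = 5291004043 / 1940557500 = 2.73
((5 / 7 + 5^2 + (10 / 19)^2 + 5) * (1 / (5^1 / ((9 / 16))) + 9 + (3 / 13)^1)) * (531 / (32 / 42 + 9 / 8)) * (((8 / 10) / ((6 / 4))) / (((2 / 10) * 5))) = 323267216004 / 7438405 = 43459.21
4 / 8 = 1 / 2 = 0.50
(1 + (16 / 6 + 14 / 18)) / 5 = 8 / 9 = 0.89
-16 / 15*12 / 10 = -1.28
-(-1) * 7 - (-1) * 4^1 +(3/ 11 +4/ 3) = 416/ 33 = 12.61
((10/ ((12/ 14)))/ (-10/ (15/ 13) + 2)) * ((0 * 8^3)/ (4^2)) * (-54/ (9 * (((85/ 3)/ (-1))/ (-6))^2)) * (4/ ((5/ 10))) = 0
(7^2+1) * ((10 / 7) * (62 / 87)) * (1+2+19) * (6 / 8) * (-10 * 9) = -15345000 / 203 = -75591.13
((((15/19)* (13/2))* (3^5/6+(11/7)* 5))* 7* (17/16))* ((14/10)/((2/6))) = 9425871/1216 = 7751.54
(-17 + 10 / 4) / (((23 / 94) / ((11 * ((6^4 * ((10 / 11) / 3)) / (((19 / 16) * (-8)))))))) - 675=11481345 / 437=26273.10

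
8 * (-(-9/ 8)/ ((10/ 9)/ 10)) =81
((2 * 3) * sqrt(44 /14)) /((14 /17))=51 * sqrt(154) /49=12.92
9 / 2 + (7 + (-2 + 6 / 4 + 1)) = 12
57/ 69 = 19/ 23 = 0.83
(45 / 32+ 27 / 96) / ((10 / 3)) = 81 / 160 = 0.51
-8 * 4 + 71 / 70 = -2169 / 70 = -30.99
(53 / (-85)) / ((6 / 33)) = -583 / 170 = -3.43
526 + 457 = 983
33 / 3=11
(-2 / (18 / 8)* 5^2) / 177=-200 / 1593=-0.13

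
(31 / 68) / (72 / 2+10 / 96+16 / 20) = 1860 / 150569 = 0.01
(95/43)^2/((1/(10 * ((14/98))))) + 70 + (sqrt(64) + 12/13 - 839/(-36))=661468949/6057324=109.20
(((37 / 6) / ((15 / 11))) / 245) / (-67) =-407 / 1477350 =-0.00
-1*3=-3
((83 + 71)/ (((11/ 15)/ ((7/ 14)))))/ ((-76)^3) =-105/ 438976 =-0.00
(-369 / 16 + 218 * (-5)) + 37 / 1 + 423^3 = 1210974255 / 16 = 75685890.94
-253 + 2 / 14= -1770 / 7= -252.86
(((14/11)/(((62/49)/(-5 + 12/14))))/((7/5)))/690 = -203/47058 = -0.00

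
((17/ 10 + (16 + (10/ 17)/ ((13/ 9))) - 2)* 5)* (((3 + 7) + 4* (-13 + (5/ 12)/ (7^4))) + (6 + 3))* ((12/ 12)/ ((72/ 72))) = -248858627/ 93639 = -2657.64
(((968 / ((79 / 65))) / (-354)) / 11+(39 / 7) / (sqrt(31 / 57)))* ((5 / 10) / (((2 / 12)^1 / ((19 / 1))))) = -54340 / 4661+2223* sqrt(1767) / 217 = 418.97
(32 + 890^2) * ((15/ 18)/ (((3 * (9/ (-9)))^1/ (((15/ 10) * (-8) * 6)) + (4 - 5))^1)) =-15842640/ 23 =-688810.43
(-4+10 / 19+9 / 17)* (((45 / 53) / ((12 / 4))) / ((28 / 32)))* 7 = -114120 / 17119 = -6.67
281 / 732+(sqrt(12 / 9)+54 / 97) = 66785 / 71004+2 * sqrt(3) / 3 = 2.10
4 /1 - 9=-5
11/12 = 0.92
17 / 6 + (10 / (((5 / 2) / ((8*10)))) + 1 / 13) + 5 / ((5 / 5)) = 25577 / 78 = 327.91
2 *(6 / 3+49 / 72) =193 / 36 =5.36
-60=-60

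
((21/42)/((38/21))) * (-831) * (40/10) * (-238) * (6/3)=8306676/19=437193.47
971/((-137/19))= -18449/137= -134.66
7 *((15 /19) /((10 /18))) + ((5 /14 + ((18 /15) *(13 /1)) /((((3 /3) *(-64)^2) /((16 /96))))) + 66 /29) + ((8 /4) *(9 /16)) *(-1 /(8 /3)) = 960466461 /78991360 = 12.16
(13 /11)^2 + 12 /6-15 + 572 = 560.40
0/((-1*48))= 0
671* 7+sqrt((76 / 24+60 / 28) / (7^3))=sqrt(1338) / 294+4697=4697.12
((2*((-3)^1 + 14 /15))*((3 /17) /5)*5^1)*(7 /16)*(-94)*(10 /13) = 10199 /442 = 23.07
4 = 4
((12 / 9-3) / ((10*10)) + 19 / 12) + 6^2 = 1127 / 30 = 37.57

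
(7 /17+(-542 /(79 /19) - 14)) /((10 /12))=-231978 /1343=-172.73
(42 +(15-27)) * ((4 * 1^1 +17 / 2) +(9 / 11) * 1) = 399.55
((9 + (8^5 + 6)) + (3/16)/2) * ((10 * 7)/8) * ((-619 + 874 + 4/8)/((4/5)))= 93812101075/1024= 91613379.96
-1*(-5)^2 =-25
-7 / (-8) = 7 / 8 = 0.88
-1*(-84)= 84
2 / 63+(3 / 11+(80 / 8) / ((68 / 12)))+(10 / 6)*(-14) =-250513 / 11781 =-21.26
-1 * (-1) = 1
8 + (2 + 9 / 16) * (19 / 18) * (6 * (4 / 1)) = 875 / 12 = 72.92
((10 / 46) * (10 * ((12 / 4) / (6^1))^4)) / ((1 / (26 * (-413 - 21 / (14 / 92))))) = -179075 / 92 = -1946.47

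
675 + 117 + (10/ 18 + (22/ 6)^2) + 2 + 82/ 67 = 54218/ 67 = 809.22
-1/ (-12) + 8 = 97/ 12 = 8.08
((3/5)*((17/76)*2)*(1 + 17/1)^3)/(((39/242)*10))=5998212/6175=971.37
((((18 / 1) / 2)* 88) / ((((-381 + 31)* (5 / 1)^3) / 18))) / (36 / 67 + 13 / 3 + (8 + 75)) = -716364 / 193178125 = -0.00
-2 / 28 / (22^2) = -1 / 6776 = -0.00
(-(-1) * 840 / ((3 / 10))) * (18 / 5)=10080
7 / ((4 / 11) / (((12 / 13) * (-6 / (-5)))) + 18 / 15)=6930 / 1513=4.58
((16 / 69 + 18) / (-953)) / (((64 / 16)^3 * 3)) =-629 / 6312672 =-0.00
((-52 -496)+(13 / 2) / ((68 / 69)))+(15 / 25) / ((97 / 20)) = -7140575 / 13192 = -541.28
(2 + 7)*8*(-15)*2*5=-10800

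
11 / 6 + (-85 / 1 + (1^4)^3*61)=-133 / 6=-22.17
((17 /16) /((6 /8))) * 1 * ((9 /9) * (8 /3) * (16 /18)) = 272 /81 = 3.36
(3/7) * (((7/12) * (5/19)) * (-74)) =-185/38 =-4.87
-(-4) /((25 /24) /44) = 4224 /25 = 168.96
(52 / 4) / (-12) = -13 / 12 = -1.08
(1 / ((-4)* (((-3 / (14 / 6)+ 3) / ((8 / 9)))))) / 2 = -7 / 108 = -0.06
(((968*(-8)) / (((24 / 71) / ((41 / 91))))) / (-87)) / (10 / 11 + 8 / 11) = 15498164 / 213759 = 72.50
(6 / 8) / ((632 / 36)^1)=27 / 632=0.04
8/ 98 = 4/ 49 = 0.08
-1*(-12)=12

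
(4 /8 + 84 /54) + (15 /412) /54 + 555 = 1377043 /2472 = 557.06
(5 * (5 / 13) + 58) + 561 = 8072 / 13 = 620.92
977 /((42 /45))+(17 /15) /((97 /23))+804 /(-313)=6659442707 /6375810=1044.49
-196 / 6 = -98 / 3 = -32.67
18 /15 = 6 /5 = 1.20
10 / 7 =1.43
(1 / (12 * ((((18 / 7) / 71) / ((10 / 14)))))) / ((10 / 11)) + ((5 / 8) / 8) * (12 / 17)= 6841 / 3672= 1.86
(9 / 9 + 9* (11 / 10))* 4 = 218 / 5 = 43.60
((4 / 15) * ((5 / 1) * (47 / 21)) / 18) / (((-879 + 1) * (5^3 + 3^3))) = -47 / 37834776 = -0.00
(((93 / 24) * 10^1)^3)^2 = 13867245015625 / 4096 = 3385557865.14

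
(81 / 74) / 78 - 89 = -171209 / 1924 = -88.99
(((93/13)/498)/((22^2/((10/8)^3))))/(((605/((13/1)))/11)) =775/56562176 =0.00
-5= -5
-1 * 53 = -53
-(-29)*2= 58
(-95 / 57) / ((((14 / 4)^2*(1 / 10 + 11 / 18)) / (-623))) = 6675 / 56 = 119.20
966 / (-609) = -46 / 29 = -1.59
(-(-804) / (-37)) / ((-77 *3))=0.09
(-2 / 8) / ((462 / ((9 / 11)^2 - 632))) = 10913 / 31944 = 0.34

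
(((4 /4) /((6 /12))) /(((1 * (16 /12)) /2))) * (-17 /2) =-25.50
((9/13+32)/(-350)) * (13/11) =-17/154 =-0.11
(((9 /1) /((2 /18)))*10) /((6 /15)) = 2025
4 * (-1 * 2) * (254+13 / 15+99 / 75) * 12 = -614848 / 25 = -24593.92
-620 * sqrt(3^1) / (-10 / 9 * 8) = 279 * sqrt(3) / 4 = 120.81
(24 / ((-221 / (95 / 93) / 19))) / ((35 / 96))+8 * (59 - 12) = 17754584 / 47957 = 370.22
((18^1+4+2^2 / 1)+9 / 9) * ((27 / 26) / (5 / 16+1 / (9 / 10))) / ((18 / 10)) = 5832 / 533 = 10.94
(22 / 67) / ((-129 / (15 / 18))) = -55 / 25929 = -0.00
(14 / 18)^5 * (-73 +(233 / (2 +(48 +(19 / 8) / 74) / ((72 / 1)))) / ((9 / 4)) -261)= -187992849730 / 2237622489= -84.01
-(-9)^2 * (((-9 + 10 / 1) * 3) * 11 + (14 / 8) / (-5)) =-52893 / 20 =-2644.65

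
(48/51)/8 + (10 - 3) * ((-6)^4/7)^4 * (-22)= -1055095105387858/5831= -180945824967.91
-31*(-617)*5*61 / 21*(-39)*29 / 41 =-2199318095 / 287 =-7663129.25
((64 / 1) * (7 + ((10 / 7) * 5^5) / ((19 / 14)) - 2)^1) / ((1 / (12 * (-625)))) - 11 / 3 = -90136800209 / 57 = -1581347372.09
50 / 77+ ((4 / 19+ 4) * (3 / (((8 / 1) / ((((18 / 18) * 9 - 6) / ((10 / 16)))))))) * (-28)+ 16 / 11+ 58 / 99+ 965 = 9947395 / 13167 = 755.48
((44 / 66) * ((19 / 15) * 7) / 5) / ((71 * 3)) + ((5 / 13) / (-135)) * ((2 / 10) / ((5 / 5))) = 3103 / 623025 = 0.00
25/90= 5/18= 0.28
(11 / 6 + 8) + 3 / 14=211 / 21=10.05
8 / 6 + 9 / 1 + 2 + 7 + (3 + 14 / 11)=779 / 33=23.61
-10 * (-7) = 70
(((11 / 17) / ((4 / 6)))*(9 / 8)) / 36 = 33 / 1088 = 0.03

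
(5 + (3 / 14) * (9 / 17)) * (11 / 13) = 13387 / 3094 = 4.33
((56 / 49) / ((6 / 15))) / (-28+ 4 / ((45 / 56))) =-225 / 1813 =-0.12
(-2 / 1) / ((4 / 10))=-5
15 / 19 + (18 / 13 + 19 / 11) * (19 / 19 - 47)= -386785 / 2717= -142.36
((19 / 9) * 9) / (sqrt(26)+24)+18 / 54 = 959 / 825 - 19 * sqrt(26) / 550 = 0.99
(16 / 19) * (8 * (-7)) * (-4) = 3584 / 19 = 188.63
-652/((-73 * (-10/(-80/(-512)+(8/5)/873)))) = -3599203/25491600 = -0.14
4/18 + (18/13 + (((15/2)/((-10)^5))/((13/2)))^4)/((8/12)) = 189117760000000000002187/82255680000000000000000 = 2.30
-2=-2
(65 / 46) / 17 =65 / 782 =0.08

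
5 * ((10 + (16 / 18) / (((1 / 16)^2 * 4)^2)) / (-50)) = -16429 / 45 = -365.09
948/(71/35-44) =-33180/1469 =-22.59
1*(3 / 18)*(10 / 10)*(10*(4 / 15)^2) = 16 / 135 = 0.12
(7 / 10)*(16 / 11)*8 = 448 / 55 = 8.15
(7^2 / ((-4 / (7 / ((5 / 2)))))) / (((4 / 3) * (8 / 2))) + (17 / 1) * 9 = 146.57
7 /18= 0.39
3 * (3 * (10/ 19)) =90/ 19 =4.74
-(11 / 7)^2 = -121 / 49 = -2.47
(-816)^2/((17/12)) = 470016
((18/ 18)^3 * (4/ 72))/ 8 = 1/ 144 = 0.01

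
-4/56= -1/14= -0.07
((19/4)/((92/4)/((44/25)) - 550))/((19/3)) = -11/7875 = -0.00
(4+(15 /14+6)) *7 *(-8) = -620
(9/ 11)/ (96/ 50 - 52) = -0.02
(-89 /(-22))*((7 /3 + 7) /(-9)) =-1246 /297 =-4.20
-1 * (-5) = 5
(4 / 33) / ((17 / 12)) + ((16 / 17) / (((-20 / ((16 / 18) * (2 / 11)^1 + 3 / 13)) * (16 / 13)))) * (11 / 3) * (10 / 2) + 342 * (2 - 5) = -1026.19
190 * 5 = 950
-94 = -94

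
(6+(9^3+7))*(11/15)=544.13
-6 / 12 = -1 / 2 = -0.50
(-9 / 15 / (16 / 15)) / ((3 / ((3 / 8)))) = -9 / 128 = -0.07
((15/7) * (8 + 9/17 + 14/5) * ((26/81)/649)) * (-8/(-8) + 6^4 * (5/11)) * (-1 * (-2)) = 14.17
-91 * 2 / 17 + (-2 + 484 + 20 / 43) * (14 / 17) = 282618 / 731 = 386.62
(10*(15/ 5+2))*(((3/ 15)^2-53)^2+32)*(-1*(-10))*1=7091904/ 5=1418380.80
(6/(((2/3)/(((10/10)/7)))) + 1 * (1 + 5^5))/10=21891/70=312.73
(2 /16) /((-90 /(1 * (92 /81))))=-23 /14580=-0.00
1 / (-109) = -1 / 109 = -0.01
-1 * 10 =-10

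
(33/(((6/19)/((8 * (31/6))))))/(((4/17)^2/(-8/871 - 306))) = -249533262077/10452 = -23874211.83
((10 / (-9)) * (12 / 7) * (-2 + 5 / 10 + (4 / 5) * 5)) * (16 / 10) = -160 / 21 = -7.62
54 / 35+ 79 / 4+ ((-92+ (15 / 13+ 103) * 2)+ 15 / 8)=507691 / 3640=139.48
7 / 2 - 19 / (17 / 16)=-489 / 34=-14.38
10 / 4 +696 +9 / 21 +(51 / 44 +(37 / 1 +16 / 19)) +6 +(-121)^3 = -10362821495 / 5852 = -1770817.07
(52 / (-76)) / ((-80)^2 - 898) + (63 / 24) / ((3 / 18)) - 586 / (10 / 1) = -44794663 / 1045380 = -42.85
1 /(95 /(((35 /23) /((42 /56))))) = 28 /1311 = 0.02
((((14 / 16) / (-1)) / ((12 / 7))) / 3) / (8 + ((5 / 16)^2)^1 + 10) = -392 / 41697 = -0.01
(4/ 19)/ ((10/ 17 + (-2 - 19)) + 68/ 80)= -1360/ 126369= -0.01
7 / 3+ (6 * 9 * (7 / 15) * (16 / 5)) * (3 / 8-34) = -2709.19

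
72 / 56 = 9 / 7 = 1.29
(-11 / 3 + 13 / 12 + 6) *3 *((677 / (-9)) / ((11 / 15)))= -1051.40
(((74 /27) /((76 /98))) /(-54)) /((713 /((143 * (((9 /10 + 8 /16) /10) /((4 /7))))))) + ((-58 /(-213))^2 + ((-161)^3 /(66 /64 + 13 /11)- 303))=-1539869080306014609571 /816453029041200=-1886047.36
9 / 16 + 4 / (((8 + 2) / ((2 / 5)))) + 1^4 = 689 / 400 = 1.72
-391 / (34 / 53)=-1219 / 2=-609.50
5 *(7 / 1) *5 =175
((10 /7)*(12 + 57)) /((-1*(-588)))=115 /686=0.17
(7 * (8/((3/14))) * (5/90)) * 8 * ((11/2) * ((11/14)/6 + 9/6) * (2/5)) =168784/405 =416.75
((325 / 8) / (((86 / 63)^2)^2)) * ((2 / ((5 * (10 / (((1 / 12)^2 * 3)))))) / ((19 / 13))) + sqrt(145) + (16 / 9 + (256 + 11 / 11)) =sqrt(145) + 309840410279675 / 1197291460608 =270.83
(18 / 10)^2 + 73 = 1906 / 25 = 76.24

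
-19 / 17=-1.12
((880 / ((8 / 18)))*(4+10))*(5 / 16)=17325 / 2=8662.50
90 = 90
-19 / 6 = -3.17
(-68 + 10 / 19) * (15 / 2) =-506.05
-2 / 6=-0.33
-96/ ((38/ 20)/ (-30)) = 28800/ 19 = 1515.79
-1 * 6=-6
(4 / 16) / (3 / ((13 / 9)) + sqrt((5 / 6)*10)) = 0.05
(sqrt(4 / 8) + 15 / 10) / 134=0.02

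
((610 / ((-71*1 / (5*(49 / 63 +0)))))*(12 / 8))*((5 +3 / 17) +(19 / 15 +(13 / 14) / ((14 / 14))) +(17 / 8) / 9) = -99405295 / 260712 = -381.28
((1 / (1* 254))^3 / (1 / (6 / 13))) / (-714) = -1 / 25350788008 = -0.00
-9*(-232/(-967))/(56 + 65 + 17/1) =-348/22241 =-0.02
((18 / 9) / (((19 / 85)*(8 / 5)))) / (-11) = -425 / 836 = -0.51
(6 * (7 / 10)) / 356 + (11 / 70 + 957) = 2385265 / 2492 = 957.17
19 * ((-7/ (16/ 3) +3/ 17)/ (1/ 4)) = -5871/ 68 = -86.34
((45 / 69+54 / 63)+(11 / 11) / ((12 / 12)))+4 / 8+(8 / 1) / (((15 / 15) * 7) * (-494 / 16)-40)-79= -50157589 / 659778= -76.02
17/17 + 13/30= 43/30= 1.43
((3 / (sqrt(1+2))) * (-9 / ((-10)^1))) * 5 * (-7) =-54.56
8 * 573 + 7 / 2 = 9175 / 2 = 4587.50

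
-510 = -510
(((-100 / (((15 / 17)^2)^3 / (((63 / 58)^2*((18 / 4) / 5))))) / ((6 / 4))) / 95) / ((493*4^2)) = -69572993 / 347543250000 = -0.00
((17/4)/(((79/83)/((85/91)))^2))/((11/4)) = 846141425/568498931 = 1.49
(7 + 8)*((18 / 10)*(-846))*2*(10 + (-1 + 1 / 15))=-2071008 / 5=-414201.60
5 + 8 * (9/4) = 23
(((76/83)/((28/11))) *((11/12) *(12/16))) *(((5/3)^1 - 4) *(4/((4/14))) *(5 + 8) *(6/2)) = -209209/664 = -315.07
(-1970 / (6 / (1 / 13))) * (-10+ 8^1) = 1970 / 39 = 50.51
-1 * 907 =-907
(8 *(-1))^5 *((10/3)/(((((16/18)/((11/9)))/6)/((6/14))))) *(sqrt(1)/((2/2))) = -2703360/7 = -386194.29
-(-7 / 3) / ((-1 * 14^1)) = -1 / 6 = -0.17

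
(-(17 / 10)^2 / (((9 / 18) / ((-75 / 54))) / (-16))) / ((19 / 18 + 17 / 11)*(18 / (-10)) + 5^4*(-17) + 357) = 25432 / 2033991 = 0.01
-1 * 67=-67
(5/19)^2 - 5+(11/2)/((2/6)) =8353/722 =11.57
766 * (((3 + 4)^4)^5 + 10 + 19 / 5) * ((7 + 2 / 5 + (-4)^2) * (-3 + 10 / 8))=-62572496788590109916049 / 25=-2502899871543604396641.96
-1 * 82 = -82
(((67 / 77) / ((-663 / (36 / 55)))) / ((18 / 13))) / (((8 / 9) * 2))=-201 / 575960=-0.00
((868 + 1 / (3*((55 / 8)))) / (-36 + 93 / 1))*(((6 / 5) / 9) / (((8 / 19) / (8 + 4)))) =143228 / 2475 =57.87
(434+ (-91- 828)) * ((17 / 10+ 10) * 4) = -22698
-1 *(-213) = 213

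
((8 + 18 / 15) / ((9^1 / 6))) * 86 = 7912 / 15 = 527.47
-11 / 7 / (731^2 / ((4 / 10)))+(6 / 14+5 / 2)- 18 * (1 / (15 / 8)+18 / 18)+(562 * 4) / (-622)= -329047227181 / 11633038970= -28.29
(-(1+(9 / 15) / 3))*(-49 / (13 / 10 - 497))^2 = -288120 / 24571849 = -0.01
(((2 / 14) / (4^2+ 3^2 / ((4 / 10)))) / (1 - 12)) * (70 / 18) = -10 / 7623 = -0.00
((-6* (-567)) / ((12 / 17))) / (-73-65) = -3213 / 92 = -34.92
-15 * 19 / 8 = -285 / 8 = -35.62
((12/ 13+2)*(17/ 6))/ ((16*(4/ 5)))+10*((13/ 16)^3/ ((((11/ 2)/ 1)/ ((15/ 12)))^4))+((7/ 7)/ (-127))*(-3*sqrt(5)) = 3*sqrt(5)/ 127+12374109455/ 18710495232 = 0.71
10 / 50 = 1 / 5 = 0.20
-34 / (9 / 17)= -578 / 9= -64.22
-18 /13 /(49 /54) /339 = -0.00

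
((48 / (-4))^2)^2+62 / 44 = 20737.41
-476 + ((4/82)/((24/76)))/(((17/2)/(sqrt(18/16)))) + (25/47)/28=-626391/1316 + 19 * sqrt(2)/1394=-475.96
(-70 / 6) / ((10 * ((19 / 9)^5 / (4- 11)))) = 964467 / 4952198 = 0.19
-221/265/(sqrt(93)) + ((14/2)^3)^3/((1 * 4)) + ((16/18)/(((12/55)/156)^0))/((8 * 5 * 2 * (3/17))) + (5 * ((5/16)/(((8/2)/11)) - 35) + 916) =87170231029/8640 - 221 * sqrt(93)/24645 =10089147.02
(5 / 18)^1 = 5 / 18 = 0.28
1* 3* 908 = 2724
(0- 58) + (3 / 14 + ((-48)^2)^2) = 74317015 / 14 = 5308358.21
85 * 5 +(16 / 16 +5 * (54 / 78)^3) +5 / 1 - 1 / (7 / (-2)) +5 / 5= 6673637 / 15379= 433.94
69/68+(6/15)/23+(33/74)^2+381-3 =379.23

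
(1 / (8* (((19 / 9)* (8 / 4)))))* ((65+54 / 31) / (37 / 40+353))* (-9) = -93105 / 1852994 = -0.05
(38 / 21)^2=1444 / 441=3.27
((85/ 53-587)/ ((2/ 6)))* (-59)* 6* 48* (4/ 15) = 2108775168/ 265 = 7957642.14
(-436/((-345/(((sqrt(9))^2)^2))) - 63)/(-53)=-4527/6095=-0.74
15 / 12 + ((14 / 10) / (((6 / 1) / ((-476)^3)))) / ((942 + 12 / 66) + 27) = -2372589647 / 91380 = -25963.99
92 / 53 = 1.74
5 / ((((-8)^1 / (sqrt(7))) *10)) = -sqrt(7) / 16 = -0.17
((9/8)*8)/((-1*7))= -9/7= -1.29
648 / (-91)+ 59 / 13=-235 / 91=-2.58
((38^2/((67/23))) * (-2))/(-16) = 8303/134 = 61.96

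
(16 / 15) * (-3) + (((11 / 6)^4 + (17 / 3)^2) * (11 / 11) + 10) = 325349 / 6480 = 50.21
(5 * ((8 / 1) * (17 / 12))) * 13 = 2210 / 3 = 736.67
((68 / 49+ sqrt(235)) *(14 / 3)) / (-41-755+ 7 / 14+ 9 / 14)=-0.10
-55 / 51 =-1.08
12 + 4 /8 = 25 /2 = 12.50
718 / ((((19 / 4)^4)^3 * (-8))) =-0.00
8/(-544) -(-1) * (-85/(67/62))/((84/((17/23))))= -1555391/2200548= -0.71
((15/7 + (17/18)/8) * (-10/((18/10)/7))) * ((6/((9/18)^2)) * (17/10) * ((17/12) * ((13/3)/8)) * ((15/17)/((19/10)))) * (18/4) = -62957375/10944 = -5752.68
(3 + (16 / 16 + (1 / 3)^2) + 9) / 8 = 59 / 36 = 1.64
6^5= 7776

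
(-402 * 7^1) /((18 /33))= -5159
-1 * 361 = -361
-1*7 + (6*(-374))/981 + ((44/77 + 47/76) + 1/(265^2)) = -98925291961/12216621900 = -8.10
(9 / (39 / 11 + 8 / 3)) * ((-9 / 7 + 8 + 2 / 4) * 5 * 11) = 329967 / 574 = 574.86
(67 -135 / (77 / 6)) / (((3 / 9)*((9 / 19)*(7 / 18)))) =495786 / 539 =919.83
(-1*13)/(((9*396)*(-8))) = 13/28512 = 0.00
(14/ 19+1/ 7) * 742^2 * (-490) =-4509119160/ 19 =-237322061.05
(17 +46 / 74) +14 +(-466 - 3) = -16183 / 37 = -437.38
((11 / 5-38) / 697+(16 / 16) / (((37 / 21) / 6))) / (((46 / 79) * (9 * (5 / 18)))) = 34166473 / 14828675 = 2.30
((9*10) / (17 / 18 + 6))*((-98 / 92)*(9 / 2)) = -35721 / 575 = -62.12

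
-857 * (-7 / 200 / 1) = 5999 / 200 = 30.00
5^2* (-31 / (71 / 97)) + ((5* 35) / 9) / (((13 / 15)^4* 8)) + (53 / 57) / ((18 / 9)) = -974651702003 / 924690936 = -1054.03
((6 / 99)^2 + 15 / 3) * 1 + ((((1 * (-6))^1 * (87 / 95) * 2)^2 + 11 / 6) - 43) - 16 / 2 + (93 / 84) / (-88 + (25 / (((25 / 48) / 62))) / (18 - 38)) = 24958500282533 / 325825315200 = 76.60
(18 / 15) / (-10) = -3 / 25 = -0.12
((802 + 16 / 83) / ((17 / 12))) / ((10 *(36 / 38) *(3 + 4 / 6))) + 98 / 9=27.19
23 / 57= 0.40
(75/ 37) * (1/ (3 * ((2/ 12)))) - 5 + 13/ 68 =-1899/ 2516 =-0.75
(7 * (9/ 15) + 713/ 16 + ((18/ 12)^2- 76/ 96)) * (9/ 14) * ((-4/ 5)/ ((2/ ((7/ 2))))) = -36159/ 800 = -45.20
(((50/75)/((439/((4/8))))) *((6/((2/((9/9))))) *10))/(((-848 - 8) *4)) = -5/751568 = -0.00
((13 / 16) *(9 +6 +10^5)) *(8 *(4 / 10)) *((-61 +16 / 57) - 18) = -20470087.60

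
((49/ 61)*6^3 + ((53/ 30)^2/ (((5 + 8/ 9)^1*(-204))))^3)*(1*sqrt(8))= 89854603766918503*sqrt(2)/ 258934752000000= 490.76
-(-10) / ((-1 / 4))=-40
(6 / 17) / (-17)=-6 / 289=-0.02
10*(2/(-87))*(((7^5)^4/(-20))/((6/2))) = 79792266297612001/261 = 305717495393149.43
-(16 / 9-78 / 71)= -434 / 639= -0.68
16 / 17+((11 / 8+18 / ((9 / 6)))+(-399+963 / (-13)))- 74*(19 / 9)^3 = -1488660569 / 1288872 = -1155.01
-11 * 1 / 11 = -1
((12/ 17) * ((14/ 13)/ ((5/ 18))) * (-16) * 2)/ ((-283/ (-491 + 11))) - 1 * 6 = -9664986/ 62543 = -154.53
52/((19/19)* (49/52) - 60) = -2704/3071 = -0.88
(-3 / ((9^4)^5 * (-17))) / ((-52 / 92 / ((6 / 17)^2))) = -92 / 28759182785352110577447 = -0.00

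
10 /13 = 0.77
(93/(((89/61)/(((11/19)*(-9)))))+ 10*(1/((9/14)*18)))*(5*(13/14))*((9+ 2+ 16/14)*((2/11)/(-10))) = 50137625785/147654738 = 339.56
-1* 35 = -35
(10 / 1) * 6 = 60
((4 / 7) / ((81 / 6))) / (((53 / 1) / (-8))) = -64 / 10017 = -0.01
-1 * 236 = -236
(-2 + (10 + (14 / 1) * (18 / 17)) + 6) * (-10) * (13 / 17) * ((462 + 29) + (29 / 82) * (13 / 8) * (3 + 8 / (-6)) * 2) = -7724086825 / 71094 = -108646.11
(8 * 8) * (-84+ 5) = -5056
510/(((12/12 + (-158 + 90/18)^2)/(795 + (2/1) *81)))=20.85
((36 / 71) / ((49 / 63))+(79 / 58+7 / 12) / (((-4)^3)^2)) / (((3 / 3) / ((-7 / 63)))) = -462168661 / 6375849984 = -0.07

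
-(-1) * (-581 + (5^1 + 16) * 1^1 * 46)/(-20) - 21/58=-19.61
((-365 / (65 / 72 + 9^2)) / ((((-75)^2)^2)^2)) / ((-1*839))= 584 / 110070434783935546875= 0.00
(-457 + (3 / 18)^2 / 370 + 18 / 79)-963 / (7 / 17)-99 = -21320670767 / 7365960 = -2894.49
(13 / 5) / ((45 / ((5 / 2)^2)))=13 / 36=0.36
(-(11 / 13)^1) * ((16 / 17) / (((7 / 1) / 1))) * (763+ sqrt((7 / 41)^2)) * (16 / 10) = -1258752 / 9061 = -138.92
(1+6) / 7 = 1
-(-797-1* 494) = 1291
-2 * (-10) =20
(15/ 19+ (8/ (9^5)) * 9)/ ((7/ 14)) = 197134/ 124659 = 1.58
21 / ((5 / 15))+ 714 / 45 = 1183 / 15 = 78.87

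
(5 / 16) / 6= 5 / 96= 0.05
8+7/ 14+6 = 29/ 2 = 14.50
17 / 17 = 1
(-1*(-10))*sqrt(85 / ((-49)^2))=10*sqrt(85) / 49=1.88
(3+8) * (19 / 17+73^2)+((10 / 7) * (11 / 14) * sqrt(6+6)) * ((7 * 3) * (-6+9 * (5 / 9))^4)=330 * sqrt(3) / 7+996732 / 17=58712.95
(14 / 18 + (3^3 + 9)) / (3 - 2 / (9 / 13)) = 331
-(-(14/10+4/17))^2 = -19321/7225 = -2.67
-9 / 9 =-1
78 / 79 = 0.99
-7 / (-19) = 7 / 19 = 0.37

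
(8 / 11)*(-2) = -16 / 11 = -1.45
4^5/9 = 1024/9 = 113.78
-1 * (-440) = 440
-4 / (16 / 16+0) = -4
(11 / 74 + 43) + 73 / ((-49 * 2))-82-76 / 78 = -2868626 / 70707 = -40.57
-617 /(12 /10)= -514.17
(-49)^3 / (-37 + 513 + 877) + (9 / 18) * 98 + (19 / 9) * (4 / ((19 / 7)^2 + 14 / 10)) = -80628667 / 2179683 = -36.99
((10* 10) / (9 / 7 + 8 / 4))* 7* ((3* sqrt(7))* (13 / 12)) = 15925* sqrt(7) / 23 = 1831.90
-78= -78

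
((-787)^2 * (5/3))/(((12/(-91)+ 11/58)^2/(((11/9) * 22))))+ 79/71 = 296457165054567337/35665785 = 8312088604.09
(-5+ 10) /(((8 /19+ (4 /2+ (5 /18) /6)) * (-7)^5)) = -10260 /85093841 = -0.00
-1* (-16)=16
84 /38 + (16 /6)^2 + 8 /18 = 1670 /171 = 9.77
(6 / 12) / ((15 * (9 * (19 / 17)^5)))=1419857 / 668546730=0.00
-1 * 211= -211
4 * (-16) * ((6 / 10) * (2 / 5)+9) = -14784 / 25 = -591.36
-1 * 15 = -15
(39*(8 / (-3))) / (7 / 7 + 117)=-52 / 59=-0.88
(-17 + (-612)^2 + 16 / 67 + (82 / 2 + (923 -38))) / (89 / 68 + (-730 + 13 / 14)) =-11973954692 / 23209805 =-515.90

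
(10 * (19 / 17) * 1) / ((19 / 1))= 10 / 17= 0.59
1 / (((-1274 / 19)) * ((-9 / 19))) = 361 / 11466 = 0.03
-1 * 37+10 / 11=-397 / 11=-36.09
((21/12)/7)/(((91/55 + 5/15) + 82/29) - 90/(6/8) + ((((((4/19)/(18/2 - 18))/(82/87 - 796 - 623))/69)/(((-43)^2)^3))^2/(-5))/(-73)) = -1095415992845270002090891851529144299525315/504699927092675714785715169157868433703017032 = -0.00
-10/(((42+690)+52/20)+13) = -25/1869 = -0.01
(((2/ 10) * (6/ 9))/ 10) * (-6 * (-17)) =34/ 25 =1.36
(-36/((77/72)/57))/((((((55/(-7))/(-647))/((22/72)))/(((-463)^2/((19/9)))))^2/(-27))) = 1766975788898594532846/5225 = 338177184478199910.59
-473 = -473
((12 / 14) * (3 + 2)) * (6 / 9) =20 / 7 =2.86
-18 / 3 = -6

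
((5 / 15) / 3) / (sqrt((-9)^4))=0.00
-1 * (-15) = 15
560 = 560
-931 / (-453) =931 / 453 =2.06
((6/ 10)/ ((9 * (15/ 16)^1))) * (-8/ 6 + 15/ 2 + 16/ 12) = 8/ 15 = 0.53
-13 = -13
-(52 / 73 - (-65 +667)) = 43894 / 73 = 601.29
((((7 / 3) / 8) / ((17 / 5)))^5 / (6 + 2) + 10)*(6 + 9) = 4522315232516575 / 30148766466048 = 150.00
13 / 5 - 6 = -3.40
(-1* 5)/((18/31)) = -155/18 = -8.61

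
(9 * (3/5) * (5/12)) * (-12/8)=-27/8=-3.38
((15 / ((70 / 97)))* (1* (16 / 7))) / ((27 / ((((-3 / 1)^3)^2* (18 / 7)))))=1131408 / 343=3298.57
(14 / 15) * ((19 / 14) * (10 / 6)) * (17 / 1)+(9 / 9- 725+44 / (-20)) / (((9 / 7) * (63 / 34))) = -108919 / 405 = -268.94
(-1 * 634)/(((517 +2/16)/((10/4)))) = -12680/4137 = -3.07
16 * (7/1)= 112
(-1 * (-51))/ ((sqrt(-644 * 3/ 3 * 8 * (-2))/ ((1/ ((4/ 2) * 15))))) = 17 * sqrt(161)/ 12880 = 0.02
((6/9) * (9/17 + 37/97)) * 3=3004/1649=1.82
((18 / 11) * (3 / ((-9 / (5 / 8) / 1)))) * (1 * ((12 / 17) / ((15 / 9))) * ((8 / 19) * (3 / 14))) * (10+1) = -324 / 2261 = -0.14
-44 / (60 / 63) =-231 / 5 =-46.20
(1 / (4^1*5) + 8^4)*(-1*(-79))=6471759 / 20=323587.95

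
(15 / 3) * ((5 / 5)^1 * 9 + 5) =70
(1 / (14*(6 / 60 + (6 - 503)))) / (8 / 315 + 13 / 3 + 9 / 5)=-45 / 1927972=-0.00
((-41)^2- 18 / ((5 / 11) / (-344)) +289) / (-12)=-38981 / 30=-1299.37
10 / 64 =5 / 32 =0.16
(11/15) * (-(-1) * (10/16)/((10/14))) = 77/120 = 0.64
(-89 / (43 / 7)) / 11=-623 / 473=-1.32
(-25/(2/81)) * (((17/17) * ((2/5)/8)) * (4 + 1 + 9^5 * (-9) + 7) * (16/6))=71742915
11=11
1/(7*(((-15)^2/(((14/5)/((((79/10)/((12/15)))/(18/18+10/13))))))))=368/1155375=0.00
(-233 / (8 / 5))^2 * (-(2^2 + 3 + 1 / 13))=-31216175 / 208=-150077.76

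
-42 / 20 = -21 / 10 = -2.10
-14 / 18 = -0.78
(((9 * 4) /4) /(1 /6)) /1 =54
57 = 57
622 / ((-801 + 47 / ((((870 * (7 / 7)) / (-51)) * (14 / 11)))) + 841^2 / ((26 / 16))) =32829160 / 22930095843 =0.00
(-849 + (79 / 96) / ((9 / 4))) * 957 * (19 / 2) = -1111011605 / 144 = -7715358.37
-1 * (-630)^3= 250047000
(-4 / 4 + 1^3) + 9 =9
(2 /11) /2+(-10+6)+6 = 23 /11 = 2.09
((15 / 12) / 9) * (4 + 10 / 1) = 35 / 18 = 1.94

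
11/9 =1.22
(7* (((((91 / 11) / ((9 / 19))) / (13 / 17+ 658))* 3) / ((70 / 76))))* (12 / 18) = 2233868 / 5543505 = 0.40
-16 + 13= -3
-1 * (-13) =13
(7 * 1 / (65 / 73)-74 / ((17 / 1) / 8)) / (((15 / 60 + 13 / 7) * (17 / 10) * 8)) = -0.94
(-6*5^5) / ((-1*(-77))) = -18750 / 77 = -243.51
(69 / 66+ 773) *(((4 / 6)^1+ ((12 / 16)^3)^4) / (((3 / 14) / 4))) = 4189837042265 / 415236096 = 10090.25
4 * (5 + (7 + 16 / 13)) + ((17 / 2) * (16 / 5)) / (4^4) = 110301 / 2080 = 53.03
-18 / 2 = -9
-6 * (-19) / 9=38 / 3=12.67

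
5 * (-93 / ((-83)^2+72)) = -465 / 6961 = -0.07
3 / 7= 0.43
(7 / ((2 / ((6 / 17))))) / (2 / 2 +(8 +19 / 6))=126 / 1241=0.10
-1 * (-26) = 26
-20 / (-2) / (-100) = -1 / 10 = -0.10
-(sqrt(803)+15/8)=-sqrt(803) -15/8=-30.21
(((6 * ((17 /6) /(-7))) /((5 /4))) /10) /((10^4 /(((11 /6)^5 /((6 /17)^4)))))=-228669389707 /8817984000000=-0.03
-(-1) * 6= 6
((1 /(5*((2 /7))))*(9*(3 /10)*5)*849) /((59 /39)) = 6257979 /1180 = 5303.37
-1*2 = -2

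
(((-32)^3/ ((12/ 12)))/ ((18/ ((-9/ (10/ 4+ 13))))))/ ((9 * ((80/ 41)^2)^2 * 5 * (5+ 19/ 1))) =2825761/ 41850000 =0.07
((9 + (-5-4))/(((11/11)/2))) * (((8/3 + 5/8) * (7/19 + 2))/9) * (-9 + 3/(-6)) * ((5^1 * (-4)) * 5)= 0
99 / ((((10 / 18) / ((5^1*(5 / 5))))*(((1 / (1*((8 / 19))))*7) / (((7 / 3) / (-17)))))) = -2376 / 323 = -7.36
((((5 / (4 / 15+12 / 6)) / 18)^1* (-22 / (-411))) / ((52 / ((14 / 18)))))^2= 3705625 / 384924623294016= 0.00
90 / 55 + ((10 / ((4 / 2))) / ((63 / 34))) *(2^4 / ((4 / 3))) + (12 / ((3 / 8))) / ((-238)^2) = 15896998 / 467313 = 34.02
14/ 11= 1.27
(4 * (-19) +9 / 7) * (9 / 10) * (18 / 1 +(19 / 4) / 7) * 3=-7385283 / 1960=-3768.00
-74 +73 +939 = 938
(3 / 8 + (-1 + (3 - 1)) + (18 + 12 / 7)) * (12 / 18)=1181 / 84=14.06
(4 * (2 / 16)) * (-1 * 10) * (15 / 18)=-25 / 6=-4.17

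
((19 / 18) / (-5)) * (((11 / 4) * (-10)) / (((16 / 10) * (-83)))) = -1045 / 23904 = -0.04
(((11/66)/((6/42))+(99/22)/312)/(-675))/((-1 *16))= 0.00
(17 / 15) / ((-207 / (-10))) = 34 / 621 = 0.05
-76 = -76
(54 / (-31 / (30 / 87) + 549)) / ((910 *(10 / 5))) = 27 / 417781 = 0.00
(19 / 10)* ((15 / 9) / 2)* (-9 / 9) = -19 / 12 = -1.58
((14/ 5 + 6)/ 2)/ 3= 22/ 15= 1.47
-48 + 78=30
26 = 26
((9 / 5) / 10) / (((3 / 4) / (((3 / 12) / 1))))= 3 / 50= 0.06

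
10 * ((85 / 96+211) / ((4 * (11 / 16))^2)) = 101705 / 363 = 280.18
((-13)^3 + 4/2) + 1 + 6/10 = -10967/5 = -2193.40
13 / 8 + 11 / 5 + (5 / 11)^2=19513 / 4840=4.03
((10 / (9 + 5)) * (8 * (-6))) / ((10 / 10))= -240 / 7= -34.29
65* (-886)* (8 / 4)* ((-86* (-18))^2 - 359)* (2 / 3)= -183976630066.67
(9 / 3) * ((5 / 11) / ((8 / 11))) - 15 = -105 / 8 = -13.12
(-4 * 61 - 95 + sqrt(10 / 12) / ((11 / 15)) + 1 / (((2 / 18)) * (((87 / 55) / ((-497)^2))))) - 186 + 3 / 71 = 5 * sqrt(30) / 22 + 2892629547 / 2059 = 1404872.32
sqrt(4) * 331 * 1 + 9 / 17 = 11263 / 17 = 662.53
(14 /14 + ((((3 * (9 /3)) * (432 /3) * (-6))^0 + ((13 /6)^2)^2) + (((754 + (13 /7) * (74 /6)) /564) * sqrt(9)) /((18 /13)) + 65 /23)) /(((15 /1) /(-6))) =-292718821 /24517080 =-11.94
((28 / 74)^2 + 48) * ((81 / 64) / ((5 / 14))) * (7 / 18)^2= 5651611 / 219040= 25.80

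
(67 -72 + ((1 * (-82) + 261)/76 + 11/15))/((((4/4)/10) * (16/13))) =-28327/1824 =-15.53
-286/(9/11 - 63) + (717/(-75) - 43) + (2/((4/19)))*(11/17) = -3038798/72675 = -41.81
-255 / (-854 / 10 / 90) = 114750 / 427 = 268.74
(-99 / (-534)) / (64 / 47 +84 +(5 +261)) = 1551 / 2939492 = 0.00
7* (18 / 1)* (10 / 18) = 70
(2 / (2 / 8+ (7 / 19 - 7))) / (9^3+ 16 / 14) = -56 / 130465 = -0.00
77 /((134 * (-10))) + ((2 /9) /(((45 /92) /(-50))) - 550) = -62168837 /108540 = -572.77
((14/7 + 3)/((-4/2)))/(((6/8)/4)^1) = -13.33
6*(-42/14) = -18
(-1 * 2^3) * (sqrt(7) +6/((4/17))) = -204 - 8 * sqrt(7) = -225.17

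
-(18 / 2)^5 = -59049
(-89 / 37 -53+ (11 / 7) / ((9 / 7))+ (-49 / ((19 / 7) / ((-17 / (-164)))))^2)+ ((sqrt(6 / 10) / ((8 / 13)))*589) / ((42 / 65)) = -163865527795 / 3233248848+ 99541*sqrt(15) / 336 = 1096.70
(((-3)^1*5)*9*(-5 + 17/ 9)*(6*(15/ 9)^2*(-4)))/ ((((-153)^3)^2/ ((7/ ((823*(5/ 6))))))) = -78400/ 3519064001034189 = -0.00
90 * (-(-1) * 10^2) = 9000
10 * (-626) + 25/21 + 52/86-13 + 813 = -4928759/903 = -5458.20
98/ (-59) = -98/ 59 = -1.66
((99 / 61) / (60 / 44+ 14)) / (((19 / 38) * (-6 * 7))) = -363 / 72163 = -0.01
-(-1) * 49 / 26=49 / 26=1.88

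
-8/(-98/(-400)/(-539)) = 17600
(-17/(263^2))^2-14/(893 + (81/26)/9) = -1741496891601/111126110480347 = -0.02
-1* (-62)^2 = -3844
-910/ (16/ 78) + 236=-16801/ 4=-4200.25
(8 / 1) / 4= 2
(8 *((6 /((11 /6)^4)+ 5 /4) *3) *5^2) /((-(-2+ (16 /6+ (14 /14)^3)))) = -9387810 /14641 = -641.20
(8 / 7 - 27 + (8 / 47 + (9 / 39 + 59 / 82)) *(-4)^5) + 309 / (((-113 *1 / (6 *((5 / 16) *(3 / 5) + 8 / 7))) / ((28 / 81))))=-421159055717 / 356676138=-1180.79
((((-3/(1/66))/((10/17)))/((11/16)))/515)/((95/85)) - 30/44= -1649427/1076350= -1.53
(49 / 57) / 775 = 49 / 44175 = 0.00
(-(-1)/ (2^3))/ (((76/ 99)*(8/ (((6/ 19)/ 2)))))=297/ 92416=0.00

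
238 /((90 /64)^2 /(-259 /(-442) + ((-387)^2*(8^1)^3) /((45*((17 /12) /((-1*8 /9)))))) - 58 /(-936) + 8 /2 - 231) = -4812668574225408 /4588981320733259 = -1.05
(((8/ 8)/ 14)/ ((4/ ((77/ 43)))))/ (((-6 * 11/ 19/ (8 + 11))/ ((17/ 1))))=-2.97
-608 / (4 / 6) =-912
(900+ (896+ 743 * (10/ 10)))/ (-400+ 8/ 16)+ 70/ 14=-1083/ 799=-1.36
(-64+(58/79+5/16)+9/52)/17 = -1031605/279344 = -3.69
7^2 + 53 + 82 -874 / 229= 41262 / 229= 180.18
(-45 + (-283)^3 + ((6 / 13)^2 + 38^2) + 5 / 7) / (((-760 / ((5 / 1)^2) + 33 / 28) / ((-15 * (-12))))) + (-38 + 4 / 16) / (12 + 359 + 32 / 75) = 10755090320500198425 / 77038979212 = 139605825.91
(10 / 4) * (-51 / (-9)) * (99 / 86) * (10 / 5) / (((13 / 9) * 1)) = 25245 / 1118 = 22.58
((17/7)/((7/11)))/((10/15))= 561/98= 5.72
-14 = -14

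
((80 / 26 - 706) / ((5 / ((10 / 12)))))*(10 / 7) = -15230 / 91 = -167.36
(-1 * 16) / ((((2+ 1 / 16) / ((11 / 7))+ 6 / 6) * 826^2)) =-64 / 6311053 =-0.00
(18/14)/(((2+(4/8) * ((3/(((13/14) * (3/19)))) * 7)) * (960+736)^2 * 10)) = 39/64230369280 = 0.00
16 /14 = 8 /7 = 1.14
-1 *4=-4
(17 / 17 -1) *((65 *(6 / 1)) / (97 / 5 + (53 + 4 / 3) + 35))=0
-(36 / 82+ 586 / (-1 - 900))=7808 / 36941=0.21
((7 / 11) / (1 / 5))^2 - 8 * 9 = -61.88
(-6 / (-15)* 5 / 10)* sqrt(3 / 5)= sqrt(15) / 25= 0.15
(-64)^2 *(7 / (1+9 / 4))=8822.15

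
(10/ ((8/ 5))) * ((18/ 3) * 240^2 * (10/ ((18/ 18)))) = 21600000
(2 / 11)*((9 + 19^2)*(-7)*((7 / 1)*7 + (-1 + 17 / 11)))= -2823100 / 121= -23331.40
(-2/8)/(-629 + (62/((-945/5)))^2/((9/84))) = 15309/38455940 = 0.00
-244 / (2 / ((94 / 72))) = -159.28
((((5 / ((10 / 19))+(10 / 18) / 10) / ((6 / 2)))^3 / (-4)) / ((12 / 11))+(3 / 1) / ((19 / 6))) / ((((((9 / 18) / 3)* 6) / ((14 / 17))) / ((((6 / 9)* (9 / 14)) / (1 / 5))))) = -72455995 / 6357609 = -11.40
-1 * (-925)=925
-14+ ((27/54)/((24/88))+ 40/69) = -533/46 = -11.59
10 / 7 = 1.43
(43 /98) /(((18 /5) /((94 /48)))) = 10105 /42336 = 0.24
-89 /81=-1.10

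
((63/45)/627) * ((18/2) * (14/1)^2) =4116/1045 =3.94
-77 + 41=-36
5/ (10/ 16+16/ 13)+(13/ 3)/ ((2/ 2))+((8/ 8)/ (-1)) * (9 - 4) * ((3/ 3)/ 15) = 1292/ 193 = 6.69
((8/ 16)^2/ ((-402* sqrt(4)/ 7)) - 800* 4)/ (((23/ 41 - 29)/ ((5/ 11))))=2109697435/ 41248416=51.15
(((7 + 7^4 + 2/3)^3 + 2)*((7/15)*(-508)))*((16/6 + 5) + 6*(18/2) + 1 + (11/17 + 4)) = -222999674004974.78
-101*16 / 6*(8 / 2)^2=-12928 / 3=-4309.33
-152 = -152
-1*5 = -5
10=10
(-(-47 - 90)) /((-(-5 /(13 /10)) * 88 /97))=172757 /4400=39.26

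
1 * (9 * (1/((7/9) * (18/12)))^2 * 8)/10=1296/245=5.29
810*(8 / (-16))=-405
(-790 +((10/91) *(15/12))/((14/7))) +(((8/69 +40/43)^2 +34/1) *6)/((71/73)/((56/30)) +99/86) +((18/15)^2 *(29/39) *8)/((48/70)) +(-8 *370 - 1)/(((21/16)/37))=-1535577536173532927/18253843777260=-84123.52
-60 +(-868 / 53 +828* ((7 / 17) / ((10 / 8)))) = 884672 / 4505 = 196.38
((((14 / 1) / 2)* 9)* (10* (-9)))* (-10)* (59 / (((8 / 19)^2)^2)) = 108990710325 / 1024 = 106436240.55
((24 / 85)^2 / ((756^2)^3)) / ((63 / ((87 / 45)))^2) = 841 / 2091268317701663672040000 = 0.00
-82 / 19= -4.32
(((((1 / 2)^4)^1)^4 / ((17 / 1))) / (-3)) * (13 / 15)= -13 / 50135040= -0.00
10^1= 10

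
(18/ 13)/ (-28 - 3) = -18/ 403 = -0.04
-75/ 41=-1.83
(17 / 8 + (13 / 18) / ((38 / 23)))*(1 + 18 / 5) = 16123 / 1368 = 11.79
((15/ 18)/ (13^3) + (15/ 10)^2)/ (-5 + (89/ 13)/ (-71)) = -4212359/ 9539712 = -0.44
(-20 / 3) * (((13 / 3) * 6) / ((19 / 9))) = -1560 / 19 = -82.11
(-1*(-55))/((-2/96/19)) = -50160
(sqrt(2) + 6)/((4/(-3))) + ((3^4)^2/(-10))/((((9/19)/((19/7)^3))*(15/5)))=-15841719/1715-3*sqrt(2)/4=-9238.21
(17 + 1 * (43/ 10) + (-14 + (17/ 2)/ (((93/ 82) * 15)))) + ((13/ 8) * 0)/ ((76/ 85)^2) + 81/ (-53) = 927343/ 147870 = 6.27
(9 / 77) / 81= 1 / 693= 0.00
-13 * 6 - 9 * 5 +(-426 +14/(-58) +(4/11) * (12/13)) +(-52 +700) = 410944/4147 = 99.09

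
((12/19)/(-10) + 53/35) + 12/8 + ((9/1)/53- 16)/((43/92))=-18742993/606214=-30.92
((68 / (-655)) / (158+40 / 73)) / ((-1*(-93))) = -0.00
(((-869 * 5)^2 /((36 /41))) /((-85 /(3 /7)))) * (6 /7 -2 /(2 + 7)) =-1548080050 /22491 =-68831.09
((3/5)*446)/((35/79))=105702/175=604.01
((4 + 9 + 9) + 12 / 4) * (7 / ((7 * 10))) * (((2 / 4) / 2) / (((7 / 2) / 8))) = 10 / 7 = 1.43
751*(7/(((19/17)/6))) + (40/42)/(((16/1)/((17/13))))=585547303/20748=28221.87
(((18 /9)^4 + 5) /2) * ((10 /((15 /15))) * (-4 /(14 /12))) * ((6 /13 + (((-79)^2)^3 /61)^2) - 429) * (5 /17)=-1382741358141175151812275600 /822341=-1681469558420624961922.46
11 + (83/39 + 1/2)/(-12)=10091/936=10.78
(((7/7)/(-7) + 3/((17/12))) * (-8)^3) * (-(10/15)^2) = 481280/1071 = 449.37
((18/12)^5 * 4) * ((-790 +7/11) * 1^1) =-2109969/88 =-23976.92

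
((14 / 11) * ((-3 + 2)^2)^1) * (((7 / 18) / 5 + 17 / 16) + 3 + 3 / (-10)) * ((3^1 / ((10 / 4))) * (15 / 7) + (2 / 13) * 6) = 29309 / 1716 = 17.08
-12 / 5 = -2.40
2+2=4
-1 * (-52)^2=-2704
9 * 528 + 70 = 4822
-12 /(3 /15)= -60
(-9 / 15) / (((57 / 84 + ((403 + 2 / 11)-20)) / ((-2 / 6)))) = 308 / 591145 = 0.00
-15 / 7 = -2.14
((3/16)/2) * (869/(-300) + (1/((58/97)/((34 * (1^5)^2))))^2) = 815029471/2691200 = 302.85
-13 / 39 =-1 / 3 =-0.33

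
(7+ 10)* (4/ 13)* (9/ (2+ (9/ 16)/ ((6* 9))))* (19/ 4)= 279072/ 2509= 111.23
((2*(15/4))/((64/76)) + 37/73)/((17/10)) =5.54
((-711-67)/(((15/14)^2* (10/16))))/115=-1219904/129375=-9.43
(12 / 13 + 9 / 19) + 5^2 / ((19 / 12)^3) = 686145 / 89167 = 7.70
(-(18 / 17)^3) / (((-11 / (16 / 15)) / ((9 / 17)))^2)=-13436928 / 4295067425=-0.00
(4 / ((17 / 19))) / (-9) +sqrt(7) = -76 / 153 +sqrt(7) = 2.15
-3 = -3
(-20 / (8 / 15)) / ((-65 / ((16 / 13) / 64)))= 15 / 1352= 0.01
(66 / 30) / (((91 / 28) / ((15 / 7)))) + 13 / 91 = 145 / 91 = 1.59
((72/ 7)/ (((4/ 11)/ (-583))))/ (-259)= 115434/ 1813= 63.67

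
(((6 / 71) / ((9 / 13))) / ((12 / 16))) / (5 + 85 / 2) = 208 / 60705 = 0.00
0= 0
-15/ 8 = -1.88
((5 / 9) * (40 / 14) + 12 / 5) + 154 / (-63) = 54 / 35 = 1.54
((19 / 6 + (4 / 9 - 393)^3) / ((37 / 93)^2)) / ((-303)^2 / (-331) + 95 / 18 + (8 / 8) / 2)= 905004154433077 / 643131558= 1407183.56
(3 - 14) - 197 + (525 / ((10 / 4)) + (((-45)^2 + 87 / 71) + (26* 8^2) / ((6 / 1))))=491084 / 213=2305.56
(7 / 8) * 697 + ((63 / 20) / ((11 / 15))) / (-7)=53615 / 88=609.26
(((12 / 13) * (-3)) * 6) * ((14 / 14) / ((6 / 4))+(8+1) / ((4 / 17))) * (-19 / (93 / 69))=3673422 / 403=9115.19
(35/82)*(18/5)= 1.54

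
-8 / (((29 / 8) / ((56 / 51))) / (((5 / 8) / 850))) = -224 / 125715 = -0.00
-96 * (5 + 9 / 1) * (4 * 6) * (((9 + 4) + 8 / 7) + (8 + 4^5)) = -33744384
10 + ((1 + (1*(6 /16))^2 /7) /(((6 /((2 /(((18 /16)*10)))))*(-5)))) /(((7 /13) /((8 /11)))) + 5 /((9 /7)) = 10100309 /727650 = 13.88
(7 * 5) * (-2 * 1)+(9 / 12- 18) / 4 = -1189 / 16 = -74.31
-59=-59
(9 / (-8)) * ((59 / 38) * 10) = -2655 / 152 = -17.47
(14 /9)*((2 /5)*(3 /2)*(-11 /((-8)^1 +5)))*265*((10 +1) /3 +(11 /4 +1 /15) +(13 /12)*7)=1722182 /135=12756.90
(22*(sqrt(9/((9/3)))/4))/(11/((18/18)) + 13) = 11*sqrt(3)/48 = 0.40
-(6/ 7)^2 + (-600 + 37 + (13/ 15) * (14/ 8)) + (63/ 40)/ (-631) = -2085995563/ 3710280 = -562.22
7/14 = 1/2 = 0.50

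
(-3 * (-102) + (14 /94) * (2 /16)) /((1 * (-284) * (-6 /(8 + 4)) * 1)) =2.16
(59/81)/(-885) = -1/1215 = -0.00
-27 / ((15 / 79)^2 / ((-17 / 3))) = 106097 / 25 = 4243.88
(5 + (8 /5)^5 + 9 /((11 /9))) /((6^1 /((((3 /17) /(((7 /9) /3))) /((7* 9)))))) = 1178172 /28634375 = 0.04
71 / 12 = 5.92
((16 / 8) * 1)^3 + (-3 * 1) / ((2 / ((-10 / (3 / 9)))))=53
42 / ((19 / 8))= 336 / 19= 17.68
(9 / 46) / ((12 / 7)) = 21 / 184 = 0.11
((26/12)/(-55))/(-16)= 13/5280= 0.00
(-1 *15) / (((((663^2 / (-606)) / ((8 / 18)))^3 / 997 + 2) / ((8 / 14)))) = 6311178835968 / 3210500715656079881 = 0.00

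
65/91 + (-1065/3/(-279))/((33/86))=259745/64449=4.03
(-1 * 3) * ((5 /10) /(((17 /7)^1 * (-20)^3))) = 21 /272000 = 0.00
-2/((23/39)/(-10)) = 780/23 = 33.91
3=3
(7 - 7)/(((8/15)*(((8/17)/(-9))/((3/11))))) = 0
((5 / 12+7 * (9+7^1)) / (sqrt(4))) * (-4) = -224.83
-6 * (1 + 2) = -18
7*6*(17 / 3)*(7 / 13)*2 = 256.31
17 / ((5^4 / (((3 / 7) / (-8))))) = -51 / 35000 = -0.00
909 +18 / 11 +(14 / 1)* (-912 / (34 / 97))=-6641439 / 187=-35515.72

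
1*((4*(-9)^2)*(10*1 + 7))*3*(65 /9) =119340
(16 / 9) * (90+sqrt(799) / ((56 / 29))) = 186.02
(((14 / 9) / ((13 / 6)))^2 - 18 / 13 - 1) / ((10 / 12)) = -5686 / 2535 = -2.24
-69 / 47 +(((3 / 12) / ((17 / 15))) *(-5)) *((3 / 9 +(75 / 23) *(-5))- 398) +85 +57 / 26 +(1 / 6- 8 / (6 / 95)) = 99337401 / 238901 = 415.81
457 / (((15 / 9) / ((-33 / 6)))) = -15081 / 10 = -1508.10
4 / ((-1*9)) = -4 / 9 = -0.44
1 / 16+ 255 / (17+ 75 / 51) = 34837 / 2512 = 13.87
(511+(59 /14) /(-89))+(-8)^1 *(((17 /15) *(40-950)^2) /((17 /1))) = -1648990219 /3738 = -441142.38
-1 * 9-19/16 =-163/16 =-10.19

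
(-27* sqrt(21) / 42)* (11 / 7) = -99* sqrt(21) / 98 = -4.63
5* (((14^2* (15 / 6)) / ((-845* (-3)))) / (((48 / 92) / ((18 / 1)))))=33.34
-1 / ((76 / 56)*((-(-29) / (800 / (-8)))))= 1400 / 551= 2.54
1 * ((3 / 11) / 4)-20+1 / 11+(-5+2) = -1005 / 44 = -22.84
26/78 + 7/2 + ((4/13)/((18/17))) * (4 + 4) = 1441/234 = 6.16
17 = 17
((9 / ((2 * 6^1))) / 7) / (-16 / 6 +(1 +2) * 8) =9 / 1792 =0.01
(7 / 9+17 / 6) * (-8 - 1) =-65 / 2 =-32.50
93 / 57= 31 / 19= 1.63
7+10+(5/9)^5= 1006958/59049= 17.05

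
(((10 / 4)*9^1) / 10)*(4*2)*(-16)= -288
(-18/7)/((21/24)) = -144/49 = -2.94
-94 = -94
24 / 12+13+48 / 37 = 603 / 37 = 16.30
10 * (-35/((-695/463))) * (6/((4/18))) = 875070/139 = 6295.47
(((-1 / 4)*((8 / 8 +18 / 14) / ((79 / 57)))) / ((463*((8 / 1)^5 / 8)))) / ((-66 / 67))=1273 / 5768046592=0.00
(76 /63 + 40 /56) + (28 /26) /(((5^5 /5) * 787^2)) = 608917149007 /317039506875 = 1.92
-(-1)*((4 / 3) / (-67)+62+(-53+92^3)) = 156518093 / 201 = 778696.98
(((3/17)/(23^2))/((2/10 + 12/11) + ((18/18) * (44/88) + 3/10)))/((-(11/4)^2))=-48/2275229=-0.00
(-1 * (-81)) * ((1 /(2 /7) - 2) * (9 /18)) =243 /4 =60.75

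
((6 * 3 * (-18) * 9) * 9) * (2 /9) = -5832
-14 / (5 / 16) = -224 / 5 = -44.80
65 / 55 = 13 / 11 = 1.18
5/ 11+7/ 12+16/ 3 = 841/ 132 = 6.37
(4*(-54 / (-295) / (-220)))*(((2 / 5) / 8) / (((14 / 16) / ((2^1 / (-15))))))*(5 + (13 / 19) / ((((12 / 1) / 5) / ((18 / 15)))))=1044 / 7706875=0.00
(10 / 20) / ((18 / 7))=7 / 36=0.19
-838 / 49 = -17.10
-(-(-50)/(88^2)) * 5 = -125/3872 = -0.03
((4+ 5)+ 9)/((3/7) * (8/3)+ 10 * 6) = 63/214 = 0.29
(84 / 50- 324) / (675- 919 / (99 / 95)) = 398871 / 256000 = 1.56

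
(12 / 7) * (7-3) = 48 / 7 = 6.86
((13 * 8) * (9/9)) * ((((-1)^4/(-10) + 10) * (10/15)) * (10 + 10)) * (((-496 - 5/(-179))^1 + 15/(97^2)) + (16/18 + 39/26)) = -34236075233360/5052633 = -6775887.98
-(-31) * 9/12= 93/4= 23.25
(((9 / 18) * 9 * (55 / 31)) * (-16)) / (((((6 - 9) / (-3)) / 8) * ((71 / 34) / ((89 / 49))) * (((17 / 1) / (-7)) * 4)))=91.50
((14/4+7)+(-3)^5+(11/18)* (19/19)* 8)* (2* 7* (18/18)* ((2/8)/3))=-28679/108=-265.55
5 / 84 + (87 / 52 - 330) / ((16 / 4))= -358273 / 4368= -82.02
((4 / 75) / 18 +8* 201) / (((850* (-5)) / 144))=-54.48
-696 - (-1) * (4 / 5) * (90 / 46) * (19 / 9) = -15932 / 23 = -692.70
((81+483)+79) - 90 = 553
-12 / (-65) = 12 / 65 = 0.18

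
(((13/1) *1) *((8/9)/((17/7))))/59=728/9027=0.08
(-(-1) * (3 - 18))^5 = -759375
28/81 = 0.35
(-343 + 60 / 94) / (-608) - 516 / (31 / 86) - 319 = -1550177819 / 885856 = -1749.92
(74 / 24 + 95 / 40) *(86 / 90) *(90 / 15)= 5633 / 180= 31.29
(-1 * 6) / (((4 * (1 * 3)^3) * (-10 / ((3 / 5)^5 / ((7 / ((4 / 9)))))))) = 3 / 109375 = 0.00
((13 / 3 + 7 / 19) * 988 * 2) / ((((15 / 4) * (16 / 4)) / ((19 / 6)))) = 264784 / 135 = 1961.36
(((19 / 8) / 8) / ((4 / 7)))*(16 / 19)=7 / 16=0.44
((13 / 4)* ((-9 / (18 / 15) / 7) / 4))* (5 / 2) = -975 / 448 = -2.18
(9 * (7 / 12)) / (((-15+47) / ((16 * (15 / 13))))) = 315 / 104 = 3.03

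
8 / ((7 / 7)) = 8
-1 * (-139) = 139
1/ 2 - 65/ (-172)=151/ 172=0.88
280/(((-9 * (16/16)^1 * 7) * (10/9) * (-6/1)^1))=2/3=0.67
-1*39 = -39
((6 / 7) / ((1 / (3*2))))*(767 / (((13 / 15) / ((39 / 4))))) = 310635 / 7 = 44376.43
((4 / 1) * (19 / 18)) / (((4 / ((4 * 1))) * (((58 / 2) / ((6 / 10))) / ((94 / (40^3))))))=0.00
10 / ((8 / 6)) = 15 / 2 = 7.50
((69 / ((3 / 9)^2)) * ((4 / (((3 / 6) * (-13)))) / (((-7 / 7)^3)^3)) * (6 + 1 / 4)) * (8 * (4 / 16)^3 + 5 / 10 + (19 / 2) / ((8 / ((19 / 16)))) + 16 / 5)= 20806605 / 1664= 12503.97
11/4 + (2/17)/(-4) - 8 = -359/68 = -5.28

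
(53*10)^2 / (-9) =-280900 / 9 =-31211.11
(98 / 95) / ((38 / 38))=98 / 95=1.03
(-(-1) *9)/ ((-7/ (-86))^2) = 66564/ 49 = 1358.45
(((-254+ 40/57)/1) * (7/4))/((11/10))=-252665/627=-402.97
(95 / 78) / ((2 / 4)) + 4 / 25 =2531 / 975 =2.60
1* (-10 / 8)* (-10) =25 / 2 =12.50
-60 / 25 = -12 / 5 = -2.40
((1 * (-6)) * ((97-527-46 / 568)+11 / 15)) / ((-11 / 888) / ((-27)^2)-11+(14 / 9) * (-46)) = -31.20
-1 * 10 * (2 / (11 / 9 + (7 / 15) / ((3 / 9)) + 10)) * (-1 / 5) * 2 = 45 / 71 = 0.63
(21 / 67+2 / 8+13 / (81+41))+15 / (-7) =-168549 / 114436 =-1.47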